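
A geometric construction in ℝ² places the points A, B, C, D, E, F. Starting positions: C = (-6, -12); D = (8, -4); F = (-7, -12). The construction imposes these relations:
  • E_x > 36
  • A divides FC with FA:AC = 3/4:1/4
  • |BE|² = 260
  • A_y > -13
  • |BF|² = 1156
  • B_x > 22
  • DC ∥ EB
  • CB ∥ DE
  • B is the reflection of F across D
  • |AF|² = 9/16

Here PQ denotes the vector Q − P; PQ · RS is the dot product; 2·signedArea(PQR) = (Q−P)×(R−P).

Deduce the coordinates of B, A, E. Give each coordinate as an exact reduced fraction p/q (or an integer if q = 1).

1. B_x = 23  [B is the reflection of F across D]
2. B_y = 4  [B is the reflection of F across D]
   → B = (23, 4)
3. A_x = -25/4  [A divides FC with FA:AC = 3/4:1/4]
4. A_y = -12  [A divides FC with FA:AC = 3/4:1/4]
   → A = (-25/4, -12)
5. E_x = 37  [DC ∥ EB ∩ CB ∥ DE]
6. E_y = 12  [DC ∥ EB ∩ CB ∥ DE]
   → E = (37, 12)

A = (-25/4, -12)
B = (23, 4)
E = (37, 12)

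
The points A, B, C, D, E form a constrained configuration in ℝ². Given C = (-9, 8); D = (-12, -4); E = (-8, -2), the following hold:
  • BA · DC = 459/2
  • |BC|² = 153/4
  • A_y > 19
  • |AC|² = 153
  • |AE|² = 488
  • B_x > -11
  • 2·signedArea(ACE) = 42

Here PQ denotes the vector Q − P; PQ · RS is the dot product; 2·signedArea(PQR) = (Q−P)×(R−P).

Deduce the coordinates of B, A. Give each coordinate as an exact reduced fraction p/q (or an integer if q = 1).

1. A_x = -6  [line 10·x + 1·y + 40 = 0 ∩ |AC|² = 153]
2. A_y = 20  [line 10·x + 1·y + 40 = 0 ∩ |AC|² = 153]
   → A = (-6, 20)
3. B_x = -21/2  [line -3·x + -12·y + -15/2 = 0 ∩ |BC|² = 153/4]
4. B_y = 2  [line -3·x + -12·y + -15/2 = 0 ∩ |BC|² = 153/4]
   → B = (-21/2, 2)

A = (-6, 20)
B = (-21/2, 2)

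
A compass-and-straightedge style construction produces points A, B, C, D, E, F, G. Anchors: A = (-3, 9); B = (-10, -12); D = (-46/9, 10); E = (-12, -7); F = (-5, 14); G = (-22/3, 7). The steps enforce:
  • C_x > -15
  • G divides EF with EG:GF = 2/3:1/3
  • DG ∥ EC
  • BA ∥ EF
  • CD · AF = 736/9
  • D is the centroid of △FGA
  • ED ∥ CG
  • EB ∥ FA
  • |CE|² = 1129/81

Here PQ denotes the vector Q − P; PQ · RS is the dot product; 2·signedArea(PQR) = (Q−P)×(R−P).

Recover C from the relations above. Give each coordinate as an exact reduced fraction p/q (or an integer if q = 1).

1. C_x = -128/9  [ED ∥ CG ∩ DG ∥ EC]
2. C_y = -10  [ED ∥ CG ∩ DG ∥ EC]
   → C = (-128/9, -10)

C = (-128/9, -10)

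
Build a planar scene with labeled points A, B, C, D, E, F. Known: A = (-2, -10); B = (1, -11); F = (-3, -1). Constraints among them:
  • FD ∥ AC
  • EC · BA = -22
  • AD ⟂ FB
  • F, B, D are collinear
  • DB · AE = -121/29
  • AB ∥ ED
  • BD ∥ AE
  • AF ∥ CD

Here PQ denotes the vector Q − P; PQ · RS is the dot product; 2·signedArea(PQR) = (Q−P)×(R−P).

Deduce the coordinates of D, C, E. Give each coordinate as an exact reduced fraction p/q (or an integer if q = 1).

C = (36/29, -525/29)
D = (7/29, -264/29)
E = (-80/29, -235/29)

1. D_x = 7/29  [F, B, D are collinear ∩ AD ⟂ FB]
2. D_y = -264/29  [F, B, D are collinear ∩ AD ⟂ FB]
   → D = (7/29, -264/29)
3. C_x = 36/29  [AF ∥ CD ∩ FD ∥ AC]
4. C_y = -525/29  [AF ∥ CD ∩ FD ∥ AC]
   → C = (36/29, -525/29)
5. E_x = -80/29  [AB ∥ ED ∩ BD ∥ AE]
6. E_y = -235/29  [AB ∥ ED ∩ BD ∥ AE]
   → E = (-80/29, -235/29)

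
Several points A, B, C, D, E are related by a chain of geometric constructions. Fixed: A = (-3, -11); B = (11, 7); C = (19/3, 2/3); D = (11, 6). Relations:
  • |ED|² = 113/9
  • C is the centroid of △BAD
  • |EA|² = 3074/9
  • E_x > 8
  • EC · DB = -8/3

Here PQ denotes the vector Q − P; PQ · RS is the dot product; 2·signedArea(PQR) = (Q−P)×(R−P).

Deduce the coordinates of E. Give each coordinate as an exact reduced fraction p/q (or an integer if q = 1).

E = (26/3, 10/3)

1. E_y = 10/3  [EC · DB = -8/3]
2. E_x = 26/3  [|EA|² = 3074/9]
   → E = (26/3, 10/3)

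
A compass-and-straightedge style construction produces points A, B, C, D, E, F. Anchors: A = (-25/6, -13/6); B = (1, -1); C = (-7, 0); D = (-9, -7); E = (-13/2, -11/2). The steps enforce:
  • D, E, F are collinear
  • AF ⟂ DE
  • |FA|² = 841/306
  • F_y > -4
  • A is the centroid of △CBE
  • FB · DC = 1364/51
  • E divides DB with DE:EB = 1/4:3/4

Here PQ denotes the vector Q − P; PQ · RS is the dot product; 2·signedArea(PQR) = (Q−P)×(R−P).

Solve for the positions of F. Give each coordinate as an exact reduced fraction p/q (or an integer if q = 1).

1. F_x = -169/51  [D, E, F are collinear ∩ AF ⟂ DE]
2. F_y = -61/17  [D, E, F are collinear ∩ AF ⟂ DE]
   → F = (-169/51, -61/17)

F = (-169/51, -61/17)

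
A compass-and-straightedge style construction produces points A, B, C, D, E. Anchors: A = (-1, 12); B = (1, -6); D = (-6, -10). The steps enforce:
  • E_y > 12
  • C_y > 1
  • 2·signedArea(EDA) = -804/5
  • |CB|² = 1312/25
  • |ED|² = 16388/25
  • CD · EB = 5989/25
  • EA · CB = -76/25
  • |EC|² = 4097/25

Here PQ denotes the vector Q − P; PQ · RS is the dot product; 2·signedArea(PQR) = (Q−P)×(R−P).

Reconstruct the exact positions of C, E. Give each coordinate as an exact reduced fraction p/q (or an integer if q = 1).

1. E_x = 32/5  [line -22·x + 5·y + 394/5 = 0 ∩ |ED|² = 16388/25]
2. E_y = 62/5  [line -22·x + 5·y + 394/5 = 0 ∩ |ED|² = 16388/25]
   → E = (32/5, 62/5)
3. C_x = 1/5  [CD · EB = 5989/25 ∩ EA · CB = -76/25]
4. C_y = 6/5  [CD · EB = 5989/25 ∩ EA · CB = -76/25]
   → C = (1/5, 6/5)

C = (1/5, 6/5)
E = (32/5, 62/5)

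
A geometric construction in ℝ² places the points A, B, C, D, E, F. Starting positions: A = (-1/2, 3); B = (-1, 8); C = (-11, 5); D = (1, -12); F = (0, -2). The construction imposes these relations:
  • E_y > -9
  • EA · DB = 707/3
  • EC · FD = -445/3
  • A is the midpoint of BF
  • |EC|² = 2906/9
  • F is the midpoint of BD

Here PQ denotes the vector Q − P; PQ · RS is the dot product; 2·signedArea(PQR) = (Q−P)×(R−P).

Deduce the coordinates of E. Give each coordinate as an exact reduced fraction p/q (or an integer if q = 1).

E = (2/3, -26/3)

1. E_x = 2/3  [line 2·x + -20·y + -524/3 = 0 ∩ |EC|² = 2906/9]
2. E_y = -26/3  [line 2·x + -20·y + -524/3 = 0 ∩ |EC|² = 2906/9]
   → E = (2/3, -26/3)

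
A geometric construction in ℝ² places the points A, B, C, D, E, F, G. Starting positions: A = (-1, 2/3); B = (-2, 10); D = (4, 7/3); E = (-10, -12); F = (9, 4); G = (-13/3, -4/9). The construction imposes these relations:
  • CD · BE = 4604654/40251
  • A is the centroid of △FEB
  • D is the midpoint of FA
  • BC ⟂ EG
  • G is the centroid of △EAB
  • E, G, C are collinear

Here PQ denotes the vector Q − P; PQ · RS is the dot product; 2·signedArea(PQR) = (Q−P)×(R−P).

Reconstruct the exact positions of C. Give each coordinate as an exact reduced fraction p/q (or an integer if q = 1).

1. C_x = 3326/13417  [E, G, C are collinear ∩ BC ⟂ EG]
2. C_y = 119380/13417  [E, G, C are collinear ∩ BC ⟂ EG]
   → C = (3326/13417, 119380/13417)

C = (3326/13417, 119380/13417)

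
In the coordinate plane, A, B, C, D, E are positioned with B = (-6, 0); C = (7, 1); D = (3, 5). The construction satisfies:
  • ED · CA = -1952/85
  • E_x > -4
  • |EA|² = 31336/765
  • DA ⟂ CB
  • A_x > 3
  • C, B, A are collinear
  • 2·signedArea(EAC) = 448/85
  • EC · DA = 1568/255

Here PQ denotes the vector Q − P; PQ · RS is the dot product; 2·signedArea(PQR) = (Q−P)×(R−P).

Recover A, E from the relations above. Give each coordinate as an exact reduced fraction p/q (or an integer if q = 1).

A = (283/85, 61/85)
E = (-3, 5/3)

1. A_x = 283/85  [C, B, A are collinear ∩ DA ⟂ CB]
2. A_y = 61/85  [C, B, A are collinear ∩ DA ⟂ CB]
   → A = (283/85, 61/85)
3. E_x = -3  [ED · CA = -1952/85 ∩ 2·signedArea(EAC) = 448/85]
4. E_y = 5/3  [ED · CA = -1952/85 ∩ 2·signedArea(EAC) = 448/85]
   → E = (-3, 5/3)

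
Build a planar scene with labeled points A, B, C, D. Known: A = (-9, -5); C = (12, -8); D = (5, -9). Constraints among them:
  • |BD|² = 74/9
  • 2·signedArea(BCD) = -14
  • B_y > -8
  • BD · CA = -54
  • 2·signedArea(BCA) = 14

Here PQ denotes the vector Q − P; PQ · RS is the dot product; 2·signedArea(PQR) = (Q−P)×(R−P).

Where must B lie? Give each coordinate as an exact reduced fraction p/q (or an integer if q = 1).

1. B_x = 8/3  [2·signedArea(BCD) = -14 ∩ BD · CA = -54]
2. B_y = -22/3  [2·signedArea(BCD) = -14 ∩ BD · CA = -54]
   → B = (8/3, -22/3)

B = (8/3, -22/3)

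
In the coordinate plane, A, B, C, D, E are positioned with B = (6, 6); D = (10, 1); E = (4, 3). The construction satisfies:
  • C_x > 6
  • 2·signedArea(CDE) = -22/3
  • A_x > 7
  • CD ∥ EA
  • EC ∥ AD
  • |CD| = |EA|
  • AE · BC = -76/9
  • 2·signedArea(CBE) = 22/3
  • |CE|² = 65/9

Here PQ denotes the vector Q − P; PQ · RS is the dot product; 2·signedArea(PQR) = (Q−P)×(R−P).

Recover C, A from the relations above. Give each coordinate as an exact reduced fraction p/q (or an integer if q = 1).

1. C_x = 20/3  [2·signedArea(CDE) = -22/3 ∩ 2·signedArea(CBE) = 22/3]
2. C_y = 10/3  [2·signedArea(CDE) = -22/3 ∩ 2·signedArea(CBE) = 22/3]
   → C = (20/3, 10/3)
3. A_x = 22/3  [EC ∥ AD ∩ CD ∥ EA]
4. A_y = 2/3  [EC ∥ AD ∩ CD ∥ EA]
   → A = (22/3, 2/3)

A = (22/3, 2/3)
C = (20/3, 10/3)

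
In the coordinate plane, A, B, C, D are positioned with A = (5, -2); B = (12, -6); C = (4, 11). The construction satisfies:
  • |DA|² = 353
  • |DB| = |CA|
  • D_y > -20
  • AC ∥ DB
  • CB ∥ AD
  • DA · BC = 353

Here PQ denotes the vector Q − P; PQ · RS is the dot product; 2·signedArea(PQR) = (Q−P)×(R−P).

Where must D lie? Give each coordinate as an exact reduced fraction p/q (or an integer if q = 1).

1. D_x = 13  [AC ∥ DB ∩ CB ∥ AD]
2. D_y = -19  [AC ∥ DB ∩ CB ∥ AD]
   → D = (13, -19)

D = (13, -19)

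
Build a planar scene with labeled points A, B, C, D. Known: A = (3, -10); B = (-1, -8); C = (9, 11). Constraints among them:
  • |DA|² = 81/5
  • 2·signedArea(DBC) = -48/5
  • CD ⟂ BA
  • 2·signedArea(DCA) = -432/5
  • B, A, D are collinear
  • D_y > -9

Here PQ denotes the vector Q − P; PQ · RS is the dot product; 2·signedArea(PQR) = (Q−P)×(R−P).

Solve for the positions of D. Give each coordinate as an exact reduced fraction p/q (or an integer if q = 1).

1. D_x = -3/5  [B, A, D are collinear ∩ CD ⟂ BA]
2. D_y = -41/5  [B, A, D are collinear ∩ CD ⟂ BA]
   → D = (-3/5, -41/5)

D = (-3/5, -41/5)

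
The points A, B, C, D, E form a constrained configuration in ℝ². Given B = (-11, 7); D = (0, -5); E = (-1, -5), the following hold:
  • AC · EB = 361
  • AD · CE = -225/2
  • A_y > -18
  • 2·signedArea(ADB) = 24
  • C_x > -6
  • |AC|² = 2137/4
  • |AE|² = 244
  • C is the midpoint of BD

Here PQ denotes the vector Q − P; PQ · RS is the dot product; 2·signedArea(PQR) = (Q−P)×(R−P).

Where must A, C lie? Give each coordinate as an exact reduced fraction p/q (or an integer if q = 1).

1. C_x = -11/2  [C is the midpoint of BD]
2. C_y = 1  [C is the midpoint of BD]
   → C = (-11/2, 1)
3. A_x = 9  [2·signedArea(ADB) = 24 ∩ AC · EB = 361]
4. A_y = -17  [2·signedArea(ADB) = 24 ∩ AC · EB = 361]
   → A = (9, -17)

A = (9, -17)
C = (-11/2, 1)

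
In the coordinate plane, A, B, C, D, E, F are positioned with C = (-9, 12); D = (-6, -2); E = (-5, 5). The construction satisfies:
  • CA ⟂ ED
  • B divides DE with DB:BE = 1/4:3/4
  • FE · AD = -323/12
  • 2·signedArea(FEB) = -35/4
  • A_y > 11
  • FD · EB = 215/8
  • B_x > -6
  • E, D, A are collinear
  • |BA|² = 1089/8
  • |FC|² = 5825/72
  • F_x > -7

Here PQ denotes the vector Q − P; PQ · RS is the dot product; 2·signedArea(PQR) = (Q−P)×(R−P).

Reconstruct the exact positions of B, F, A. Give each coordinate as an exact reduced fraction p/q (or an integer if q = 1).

1. B_x = -23/4  [B divides DE with DB:BE = 1/4:3/4]
2. B_y = -1/4  [B divides DE with DB:BE = 1/4:3/4]
   → B = (-23/4, -1/4)
3. F_x = -83/12  [FD · EB = 215/8 ∩ 2·signedArea(FEB) = -35/4]
4. F_y = 13/4  [FD · EB = 215/8 ∩ 2·signedArea(FEB) = -35/4]
   → F = (-83/12, 13/4)
5. A_x = -41/10  [E, D, A are collinear ∩ CA ⟂ ED]
6. A_y = 113/10  [E, D, A are collinear ∩ CA ⟂ ED]
   → A = (-41/10, 113/10)

A = (-41/10, 113/10)
B = (-23/4, -1/4)
F = (-83/12, 13/4)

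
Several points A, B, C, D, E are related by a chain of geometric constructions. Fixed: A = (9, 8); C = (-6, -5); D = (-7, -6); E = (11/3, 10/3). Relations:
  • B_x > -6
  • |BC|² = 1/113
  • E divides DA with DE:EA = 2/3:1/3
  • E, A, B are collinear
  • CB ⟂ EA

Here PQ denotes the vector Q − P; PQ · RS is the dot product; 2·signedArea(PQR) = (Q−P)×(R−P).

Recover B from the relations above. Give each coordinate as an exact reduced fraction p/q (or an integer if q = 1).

B = (-671/113, -573/113)

1. B_x = -671/113  [E, A, B are collinear ∩ CB ⟂ EA]
2. B_y = -573/113  [E, A, B are collinear ∩ CB ⟂ EA]
   → B = (-671/113, -573/113)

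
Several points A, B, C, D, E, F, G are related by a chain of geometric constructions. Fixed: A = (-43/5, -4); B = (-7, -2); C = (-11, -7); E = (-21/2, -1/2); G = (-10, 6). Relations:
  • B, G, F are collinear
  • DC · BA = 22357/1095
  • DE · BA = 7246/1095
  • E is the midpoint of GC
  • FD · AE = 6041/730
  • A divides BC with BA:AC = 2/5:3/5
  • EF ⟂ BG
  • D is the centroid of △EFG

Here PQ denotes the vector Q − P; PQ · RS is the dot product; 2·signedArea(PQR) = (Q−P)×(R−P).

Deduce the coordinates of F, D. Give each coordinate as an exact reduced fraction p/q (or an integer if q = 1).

D = (-2075/219, 871/438)
F = (-1157/146, 34/73)

1. F_x = -1157/146  [B, G, F are collinear ∩ EF ⟂ BG]
2. F_y = 34/73  [B, G, F are collinear ∩ EF ⟂ BG]
   → F = (-1157/146, 34/73)
3. D_x = -2075/219  [D is the centroid of △EFG]
4. D_y = 871/438  [D is the centroid of △EFG]
   → D = (-2075/219, 871/438)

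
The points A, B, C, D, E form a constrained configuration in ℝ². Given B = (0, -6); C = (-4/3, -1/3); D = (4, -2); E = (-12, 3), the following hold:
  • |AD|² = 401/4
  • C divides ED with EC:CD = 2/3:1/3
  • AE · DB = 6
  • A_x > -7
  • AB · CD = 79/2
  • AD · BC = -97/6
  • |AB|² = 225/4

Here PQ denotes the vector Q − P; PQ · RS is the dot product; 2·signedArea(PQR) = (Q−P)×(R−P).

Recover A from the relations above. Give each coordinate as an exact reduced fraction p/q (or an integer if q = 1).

1. A_x = -6  [AD · BC = -97/6 ∩ AB · CD = 79/2]
2. A_y = -3/2  [AD · BC = -97/6 ∩ AB · CD = 79/2]
   → A = (-6, -3/2)

A = (-6, -3/2)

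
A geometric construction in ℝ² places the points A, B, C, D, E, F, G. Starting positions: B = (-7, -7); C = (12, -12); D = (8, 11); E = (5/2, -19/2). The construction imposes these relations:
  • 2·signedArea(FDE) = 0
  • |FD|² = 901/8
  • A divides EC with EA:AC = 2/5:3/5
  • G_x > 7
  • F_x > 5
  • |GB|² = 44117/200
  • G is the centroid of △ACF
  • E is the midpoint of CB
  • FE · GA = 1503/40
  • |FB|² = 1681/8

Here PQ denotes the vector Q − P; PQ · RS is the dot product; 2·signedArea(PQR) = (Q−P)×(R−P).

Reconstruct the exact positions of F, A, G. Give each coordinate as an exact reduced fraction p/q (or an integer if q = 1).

1. F_x = 21/4  [line 41/2·x + -11/2·y + -207/2 = 0 ∩ |FB|² = 1681/8]
2. F_y = 3/4  [line 41/2·x + -11/2·y + -207/2 = 0 ∩ |FB|² = 1681/8]
   → F = (21/4, 3/4)
3. A_x = 63/10  [A divides EC with EA:AC = 2/5:3/5]
4. A_y = -21/2  [A divides EC with EA:AC = 2/5:3/5]
   → A = (63/10, -21/2)
5. G_x = 157/20  [G is the centroid of △ACF]
6. G_y = -29/4  [G is the centroid of △ACF]
   → G = (157/20, -29/4)

A = (63/10, -21/2)
F = (21/4, 3/4)
G = (157/20, -29/4)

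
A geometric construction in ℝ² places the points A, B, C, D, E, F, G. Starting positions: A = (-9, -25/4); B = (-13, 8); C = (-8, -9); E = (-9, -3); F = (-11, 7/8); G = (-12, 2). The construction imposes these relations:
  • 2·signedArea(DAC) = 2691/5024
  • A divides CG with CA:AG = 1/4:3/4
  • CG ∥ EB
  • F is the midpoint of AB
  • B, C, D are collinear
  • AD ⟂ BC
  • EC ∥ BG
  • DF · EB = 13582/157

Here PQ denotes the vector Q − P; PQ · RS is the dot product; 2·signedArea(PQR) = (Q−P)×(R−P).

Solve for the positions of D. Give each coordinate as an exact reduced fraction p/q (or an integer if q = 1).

1. D_x = -11083/1256  [B, C, D are collinear ∩ AD ⟂ BC]
2. D_y = -7785/1256  [B, C, D are collinear ∩ AD ⟂ BC]
   → D = (-11083/1256, -7785/1256)

D = (-11083/1256, -7785/1256)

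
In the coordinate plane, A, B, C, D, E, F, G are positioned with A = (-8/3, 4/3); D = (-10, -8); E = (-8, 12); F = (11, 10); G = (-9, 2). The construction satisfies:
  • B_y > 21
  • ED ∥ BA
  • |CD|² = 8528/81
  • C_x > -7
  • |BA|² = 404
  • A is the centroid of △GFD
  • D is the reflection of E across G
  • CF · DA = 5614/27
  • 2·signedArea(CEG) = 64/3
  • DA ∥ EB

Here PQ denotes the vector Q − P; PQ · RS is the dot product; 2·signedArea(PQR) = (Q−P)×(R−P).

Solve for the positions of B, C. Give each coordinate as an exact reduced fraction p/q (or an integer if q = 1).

1. B_x = -2/3  [ED ∥ BA ∩ DA ∥ EB]
2. B_y = 64/3  [ED ∥ BA ∩ DA ∥ EB]
   → B = (-2/3, 64/3)
3. C_x = -62/9  [2·signedArea(CEG) = 64/3 ∩ CF · DA = 5614/27]
4. C_y = 16/9  [2·signedArea(CEG) = 64/3 ∩ CF · DA = 5614/27]
   → C = (-62/9, 16/9)

B = (-2/3, 64/3)
C = (-62/9, 16/9)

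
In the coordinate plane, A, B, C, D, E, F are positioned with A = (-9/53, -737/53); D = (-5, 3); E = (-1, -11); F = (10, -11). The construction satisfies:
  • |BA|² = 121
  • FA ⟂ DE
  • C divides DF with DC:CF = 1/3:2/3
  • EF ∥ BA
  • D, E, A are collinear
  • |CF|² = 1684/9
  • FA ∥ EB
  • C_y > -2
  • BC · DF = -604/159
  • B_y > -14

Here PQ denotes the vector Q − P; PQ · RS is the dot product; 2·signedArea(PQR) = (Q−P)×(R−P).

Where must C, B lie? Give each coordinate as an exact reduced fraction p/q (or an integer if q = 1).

1. C_x = 0  [C divides DF with DC:CF = 1/3:2/3]
2. C_y = -5/3  [C divides DF with DC:CF = 1/3:2/3]
   → C = (0, -5/3)
3. B_x = -592/53  [EF ∥ BA ∩ FA ∥ EB]
4. B_y = -737/53  [EF ∥ BA ∩ FA ∥ EB]
   → B = (-592/53, -737/53)

B = (-592/53, -737/53)
C = (0, -5/3)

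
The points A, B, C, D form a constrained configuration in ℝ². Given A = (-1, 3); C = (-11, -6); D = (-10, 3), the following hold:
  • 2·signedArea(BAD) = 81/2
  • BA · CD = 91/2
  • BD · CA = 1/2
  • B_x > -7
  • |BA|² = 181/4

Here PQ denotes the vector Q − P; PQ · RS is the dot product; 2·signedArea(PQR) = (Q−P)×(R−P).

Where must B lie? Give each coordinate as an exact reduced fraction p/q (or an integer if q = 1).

B = (-6, -3/2)

1. B_x = -6  [BA · CD = 91/2 ∩ 2·signedArea(BAD) = 81/2]
2. B_y = -3/2  [BA · CD = 91/2 ∩ 2·signedArea(BAD) = 81/2]
   → B = (-6, -3/2)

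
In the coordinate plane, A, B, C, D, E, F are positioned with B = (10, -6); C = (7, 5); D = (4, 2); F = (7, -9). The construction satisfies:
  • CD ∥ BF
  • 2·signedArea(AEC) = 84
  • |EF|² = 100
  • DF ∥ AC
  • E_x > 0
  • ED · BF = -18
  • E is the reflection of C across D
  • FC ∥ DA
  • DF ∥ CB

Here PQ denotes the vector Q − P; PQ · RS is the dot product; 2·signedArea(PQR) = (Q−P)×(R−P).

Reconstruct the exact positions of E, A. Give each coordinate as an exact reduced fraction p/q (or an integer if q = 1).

1. E_x = 1  [E is the reflection of C across D]
2. E_y = -1  [E is the reflection of C across D]
   → E = (1, -1)
3. A_x = 4  [DF ∥ AC ∩ FC ∥ DA]
4. A_y = 16  [DF ∥ AC ∩ FC ∥ DA]
   → A = (4, 16)

A = (4, 16)
E = (1, -1)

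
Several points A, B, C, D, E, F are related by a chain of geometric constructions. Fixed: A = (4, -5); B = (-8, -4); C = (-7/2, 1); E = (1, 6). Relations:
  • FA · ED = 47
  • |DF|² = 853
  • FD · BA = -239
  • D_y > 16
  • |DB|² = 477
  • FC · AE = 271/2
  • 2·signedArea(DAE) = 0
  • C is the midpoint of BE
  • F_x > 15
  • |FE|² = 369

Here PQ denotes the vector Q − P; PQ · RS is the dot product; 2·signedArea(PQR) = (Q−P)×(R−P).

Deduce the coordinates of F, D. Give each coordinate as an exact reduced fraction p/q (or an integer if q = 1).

1. F_x = 16  [line 3·x + -11·y + -114 = 0 ∩ |FE|² = 369]
2. F_y = -6  [line 3·x + -11·y + -114 = 0 ∩ |FE|² = 369]
   → F = (16, -6)
3. D_x = -2  [2·signedArea(DAE) = 0 ∩ FD · BA = -239]
4. D_y = 17  [2·signedArea(DAE) = 0 ∩ FD · BA = -239]
   → D = (-2, 17)

D = (-2, 17)
F = (16, -6)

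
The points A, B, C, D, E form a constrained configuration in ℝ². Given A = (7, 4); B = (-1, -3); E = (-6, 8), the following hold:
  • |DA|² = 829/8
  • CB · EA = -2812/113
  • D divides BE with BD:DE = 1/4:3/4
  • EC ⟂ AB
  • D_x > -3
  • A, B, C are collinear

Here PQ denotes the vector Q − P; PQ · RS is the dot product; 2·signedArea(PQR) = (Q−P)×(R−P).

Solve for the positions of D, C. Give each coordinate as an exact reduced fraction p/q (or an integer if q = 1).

1. D_x = -9/4  [D divides BE with BD:DE = 1/4:3/4]
2. D_y = -1/4  [D divides BE with BD:DE = 1/4:3/4]
   → D = (-9/4, -1/4)
3. C_x = 183/113  [A, B, C are collinear ∩ EC ⟂ AB]
4. C_y = -80/113  [A, B, C are collinear ∩ EC ⟂ AB]
   → C = (183/113, -80/113)

C = (183/113, -80/113)
D = (-9/4, -1/4)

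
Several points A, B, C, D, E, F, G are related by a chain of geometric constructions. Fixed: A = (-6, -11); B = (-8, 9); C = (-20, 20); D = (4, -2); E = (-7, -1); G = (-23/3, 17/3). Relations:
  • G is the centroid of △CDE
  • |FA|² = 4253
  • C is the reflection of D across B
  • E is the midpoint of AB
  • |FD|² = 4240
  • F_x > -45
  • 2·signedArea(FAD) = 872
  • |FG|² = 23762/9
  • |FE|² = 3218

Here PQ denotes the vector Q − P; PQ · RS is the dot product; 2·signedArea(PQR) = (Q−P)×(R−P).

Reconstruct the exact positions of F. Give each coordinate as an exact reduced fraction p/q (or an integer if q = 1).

F = (-44, 42)

1. F_x = -44  [line -9·x + 10·y + -816 = 0 ∩ |FA|² = 4253]
2. F_y = 42  [line -9·x + 10·y + -816 = 0 ∩ |FA|² = 4253]
   → F = (-44, 42)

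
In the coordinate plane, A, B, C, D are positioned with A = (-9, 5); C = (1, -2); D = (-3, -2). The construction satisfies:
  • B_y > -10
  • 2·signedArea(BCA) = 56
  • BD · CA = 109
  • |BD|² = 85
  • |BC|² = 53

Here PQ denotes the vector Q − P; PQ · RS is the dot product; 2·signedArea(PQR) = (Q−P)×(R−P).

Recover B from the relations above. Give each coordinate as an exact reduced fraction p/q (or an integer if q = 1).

B = (3, -9)

1. B_x = 3  [2·signedArea(BCA) = 56 ∩ BD · CA = 109]
2. B_y = -9  [2·signedArea(BCA) = 56 ∩ BD · CA = 109]
   → B = (3, -9)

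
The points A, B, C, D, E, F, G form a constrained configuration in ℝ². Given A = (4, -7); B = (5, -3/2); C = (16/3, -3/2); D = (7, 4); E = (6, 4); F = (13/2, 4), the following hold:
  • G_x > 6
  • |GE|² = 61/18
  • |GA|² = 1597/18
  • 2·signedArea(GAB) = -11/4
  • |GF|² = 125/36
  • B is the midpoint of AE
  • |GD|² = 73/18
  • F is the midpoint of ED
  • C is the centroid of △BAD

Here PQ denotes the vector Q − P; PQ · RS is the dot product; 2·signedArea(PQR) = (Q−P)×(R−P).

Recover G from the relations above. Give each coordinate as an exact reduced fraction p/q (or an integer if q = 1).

1. G_x = 37/6  [line -11/2·x + 1·y + 127/4 = 0 ∩ |GA|² = 1597/18]
2. G_y = 13/6  [line -11/2·x + 1·y + 127/4 = 0 ∩ |GA|² = 1597/18]
   → G = (37/6, 13/6)

G = (37/6, 13/6)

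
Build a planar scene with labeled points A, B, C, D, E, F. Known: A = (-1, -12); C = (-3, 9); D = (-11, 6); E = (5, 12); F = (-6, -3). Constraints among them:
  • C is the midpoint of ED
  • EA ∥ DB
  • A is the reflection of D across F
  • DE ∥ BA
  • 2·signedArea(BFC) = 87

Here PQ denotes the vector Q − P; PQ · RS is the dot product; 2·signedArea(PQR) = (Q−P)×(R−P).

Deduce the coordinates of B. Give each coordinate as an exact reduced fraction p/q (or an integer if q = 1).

1. B_x = -17  [DE ∥ BA ∩ EA ∥ DB]
2. B_y = -18  [DE ∥ BA ∩ EA ∥ DB]
   → B = (-17, -18)

B = (-17, -18)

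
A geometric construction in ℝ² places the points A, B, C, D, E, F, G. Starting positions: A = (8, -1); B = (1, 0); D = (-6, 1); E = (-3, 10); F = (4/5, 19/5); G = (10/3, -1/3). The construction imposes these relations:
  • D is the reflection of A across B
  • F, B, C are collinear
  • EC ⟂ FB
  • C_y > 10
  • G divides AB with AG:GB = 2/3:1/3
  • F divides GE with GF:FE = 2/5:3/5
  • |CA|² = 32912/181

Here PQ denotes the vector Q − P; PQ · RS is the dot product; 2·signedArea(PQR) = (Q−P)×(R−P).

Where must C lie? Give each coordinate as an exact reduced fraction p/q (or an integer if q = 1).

1. C_x = 84/181  [F, B, C are collinear ∩ EC ⟂ FB]
2. C_y = 1843/181  [F, B, C are collinear ∩ EC ⟂ FB]
   → C = (84/181, 1843/181)

C = (84/181, 1843/181)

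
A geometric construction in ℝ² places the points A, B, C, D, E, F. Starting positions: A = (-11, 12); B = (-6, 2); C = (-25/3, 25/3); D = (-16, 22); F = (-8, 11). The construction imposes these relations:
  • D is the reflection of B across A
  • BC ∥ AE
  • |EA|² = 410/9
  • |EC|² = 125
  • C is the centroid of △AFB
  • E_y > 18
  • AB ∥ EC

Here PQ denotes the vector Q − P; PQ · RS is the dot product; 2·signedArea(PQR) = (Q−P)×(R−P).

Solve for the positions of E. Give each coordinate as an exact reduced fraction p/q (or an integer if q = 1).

E = (-40/3, 55/3)

1. E_x = -40/3  [AB ∥ EC ∩ BC ∥ AE]
2. E_y = 55/3  [AB ∥ EC ∩ BC ∥ AE]
   → E = (-40/3, 55/3)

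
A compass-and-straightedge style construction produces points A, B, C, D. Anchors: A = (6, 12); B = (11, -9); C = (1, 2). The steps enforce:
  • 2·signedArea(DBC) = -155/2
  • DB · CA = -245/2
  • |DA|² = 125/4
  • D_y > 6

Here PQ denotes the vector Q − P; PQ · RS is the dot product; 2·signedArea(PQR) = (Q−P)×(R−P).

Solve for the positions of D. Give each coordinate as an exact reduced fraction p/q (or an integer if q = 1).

1. D_x = 7/2  [DB · CA = -245/2 ∩ 2·signedArea(DBC) = -155/2]
2. D_y = 7  [DB · CA = -245/2 ∩ 2·signedArea(DBC) = -155/2]
   → D = (7/2, 7)

D = (7/2, 7)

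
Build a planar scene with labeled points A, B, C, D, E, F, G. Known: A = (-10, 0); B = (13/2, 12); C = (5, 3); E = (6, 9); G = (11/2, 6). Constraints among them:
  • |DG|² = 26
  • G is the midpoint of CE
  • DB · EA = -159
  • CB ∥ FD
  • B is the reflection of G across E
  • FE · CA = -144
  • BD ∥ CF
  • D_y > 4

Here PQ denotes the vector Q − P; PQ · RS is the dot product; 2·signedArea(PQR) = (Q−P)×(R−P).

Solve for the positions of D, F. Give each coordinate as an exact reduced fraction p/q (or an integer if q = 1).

D = (1/2, 5)
F = (-1, -4)

1. D_x = 1/2  [line 16·x + 9·y + -53 = 0 ∩ |DG|² = 26]
2. D_y = 5  [line 16·x + 9·y + -53 = 0 ∩ |DG|² = 26]
   → D = (1/2, 5)
3. F_x = -1  [CB ∥ FD ∩ BD ∥ CF]
4. F_y = -4  [CB ∥ FD ∩ BD ∥ CF]
   → F = (-1, -4)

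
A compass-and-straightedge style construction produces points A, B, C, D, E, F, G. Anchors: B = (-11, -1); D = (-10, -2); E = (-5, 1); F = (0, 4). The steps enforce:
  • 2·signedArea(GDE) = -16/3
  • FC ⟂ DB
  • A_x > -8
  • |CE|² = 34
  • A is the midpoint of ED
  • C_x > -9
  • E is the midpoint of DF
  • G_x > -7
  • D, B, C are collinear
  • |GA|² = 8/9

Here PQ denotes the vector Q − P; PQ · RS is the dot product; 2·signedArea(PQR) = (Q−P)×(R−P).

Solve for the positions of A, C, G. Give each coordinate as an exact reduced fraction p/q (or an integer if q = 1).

1. A_x = -15/2  [A is the midpoint of ED]
2. A_y = -1/2  [A is the midpoint of ED]
   → A = (-15/2, -1/2)
3. C_x = -8  [D, B, C are collinear ∩ FC ⟂ DB]
4. C_y = -4  [D, B, C are collinear ∩ FC ⟂ DB]
   → C = (-8, -4)
5. G_x = -41/6  [line -3·x + 5·y + -44/3 = 0 ∩ |GA|² = 8/9]
6. G_y = -7/6  [line -3·x + 5·y + -44/3 = 0 ∩ |GA|² = 8/9]
   → G = (-41/6, -7/6)

A = (-15/2, -1/2)
C = (-8, -4)
G = (-41/6, -7/6)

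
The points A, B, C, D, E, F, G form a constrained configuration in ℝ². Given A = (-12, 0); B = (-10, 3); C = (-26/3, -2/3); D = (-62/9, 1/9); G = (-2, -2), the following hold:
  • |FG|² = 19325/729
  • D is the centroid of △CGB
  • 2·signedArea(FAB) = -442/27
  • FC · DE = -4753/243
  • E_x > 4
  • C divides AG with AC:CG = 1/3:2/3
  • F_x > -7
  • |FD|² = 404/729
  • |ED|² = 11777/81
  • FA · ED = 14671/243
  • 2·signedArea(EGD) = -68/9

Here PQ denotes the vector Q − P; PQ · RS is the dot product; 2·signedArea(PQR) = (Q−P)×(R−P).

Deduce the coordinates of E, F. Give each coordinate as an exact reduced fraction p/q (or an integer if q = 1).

1. E_x = 14/3  [line -19/9·x + -44/9·y + -58/9 = 0 ∩ |ED|² = 11777/81]
2. E_y = -10/3  [line -19/9·x + -44/9·y + -58/9 = 0 ∩ |ED|² = 11777/81]
   → E = (14/3, -10/3)
3. F_x = -188/27  [FA · ED = 14671/243 ∩ 2·signedArea(FAB) = -442/27]
4. F_y = -17/27  [FA · ED = 14671/243 ∩ 2·signedArea(FAB) = -442/27]
   → F = (-188/27, -17/27)

E = (14/3, -10/3)
F = (-188/27, -17/27)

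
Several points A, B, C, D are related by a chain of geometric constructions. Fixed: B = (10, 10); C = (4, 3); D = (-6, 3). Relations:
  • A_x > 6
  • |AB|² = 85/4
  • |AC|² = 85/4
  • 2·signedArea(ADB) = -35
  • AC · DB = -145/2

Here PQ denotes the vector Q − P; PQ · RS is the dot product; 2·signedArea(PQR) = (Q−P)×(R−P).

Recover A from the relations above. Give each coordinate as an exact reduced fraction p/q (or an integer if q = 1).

A = (7, 13/2)

1. A_x = 7  [2·signedArea(ADB) = -35 ∩ AC · DB = -145/2]
2. A_y = 13/2  [2·signedArea(ADB) = -35 ∩ AC · DB = -145/2]
   → A = (7, 13/2)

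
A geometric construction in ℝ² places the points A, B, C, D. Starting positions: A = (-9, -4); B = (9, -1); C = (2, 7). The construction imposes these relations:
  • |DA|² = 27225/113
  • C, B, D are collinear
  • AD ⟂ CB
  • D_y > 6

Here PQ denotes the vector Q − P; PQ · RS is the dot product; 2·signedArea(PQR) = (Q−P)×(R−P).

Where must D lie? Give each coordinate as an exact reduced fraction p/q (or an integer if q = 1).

1. D_x = 303/113  [C, B, D are collinear ∩ AD ⟂ CB]
2. D_y = 703/113  [C, B, D are collinear ∩ AD ⟂ CB]
   → D = (303/113, 703/113)

D = (303/113, 703/113)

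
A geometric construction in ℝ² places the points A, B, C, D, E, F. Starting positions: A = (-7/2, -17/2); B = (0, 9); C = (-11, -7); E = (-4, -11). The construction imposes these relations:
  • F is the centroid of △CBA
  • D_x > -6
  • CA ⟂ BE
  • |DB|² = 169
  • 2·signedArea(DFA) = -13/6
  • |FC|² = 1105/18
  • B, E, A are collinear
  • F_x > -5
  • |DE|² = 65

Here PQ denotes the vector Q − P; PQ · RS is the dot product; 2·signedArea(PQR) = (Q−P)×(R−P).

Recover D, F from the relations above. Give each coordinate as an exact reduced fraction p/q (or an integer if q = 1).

1. F_x = -29/6  [F is the centroid of △CBA]
2. F_y = -13/6  [F is the centroid of △CBA]
   → F = (-29/6, -13/6)
3. D_x = -5  [line 19/3·x + 4/3·y + 107/3 = 0 ∩ |DB|² = 169]
4. D_y = -3  [line 19/3·x + 4/3·y + 107/3 = 0 ∩ |DB|² = 169]
   → D = (-5, -3)

D = (-5, -3)
F = (-29/6, -13/6)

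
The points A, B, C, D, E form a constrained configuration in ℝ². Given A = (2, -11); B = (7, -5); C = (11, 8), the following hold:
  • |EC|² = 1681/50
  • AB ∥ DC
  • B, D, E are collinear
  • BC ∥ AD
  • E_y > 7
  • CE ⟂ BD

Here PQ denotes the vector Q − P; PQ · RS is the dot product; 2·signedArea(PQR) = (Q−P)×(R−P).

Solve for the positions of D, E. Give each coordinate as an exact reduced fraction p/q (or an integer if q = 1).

1. D_x = 6  [AB ∥ DC ∩ BC ∥ AD]
2. D_y = 2  [AB ∥ DC ∩ BC ∥ AD]
   → D = (6, 2)
3. E_x = 263/50  [B, D, E are collinear ∩ CE ⟂ BD]
4. E_y = 359/50  [B, D, E are collinear ∩ CE ⟂ BD]
   → E = (263/50, 359/50)

D = (6, 2)
E = (263/50, 359/50)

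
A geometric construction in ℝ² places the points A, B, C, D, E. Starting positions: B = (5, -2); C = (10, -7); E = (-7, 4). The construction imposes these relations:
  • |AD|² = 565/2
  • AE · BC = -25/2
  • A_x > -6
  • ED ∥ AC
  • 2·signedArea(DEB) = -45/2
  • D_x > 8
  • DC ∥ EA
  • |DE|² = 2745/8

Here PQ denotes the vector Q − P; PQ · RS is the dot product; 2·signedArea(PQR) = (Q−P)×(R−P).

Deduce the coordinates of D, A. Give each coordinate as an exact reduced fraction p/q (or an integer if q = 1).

1. D_x = 35/4  [line 6·x + 12·y + 33/2 = 0 ∩ |DE|² = 2745/8]
2. D_y = -23/4  [line 6·x + 12·y + 33/2 = 0 ∩ |DE|² = 2745/8]
   → D = (35/4, -23/4)
3. A_x = -23/4  [ED ∥ AC ∩ DC ∥ EA]
4. A_y = 11/4  [ED ∥ AC ∩ DC ∥ EA]
   → A = (-23/4, 11/4)

A = (-23/4, 11/4)
D = (35/4, -23/4)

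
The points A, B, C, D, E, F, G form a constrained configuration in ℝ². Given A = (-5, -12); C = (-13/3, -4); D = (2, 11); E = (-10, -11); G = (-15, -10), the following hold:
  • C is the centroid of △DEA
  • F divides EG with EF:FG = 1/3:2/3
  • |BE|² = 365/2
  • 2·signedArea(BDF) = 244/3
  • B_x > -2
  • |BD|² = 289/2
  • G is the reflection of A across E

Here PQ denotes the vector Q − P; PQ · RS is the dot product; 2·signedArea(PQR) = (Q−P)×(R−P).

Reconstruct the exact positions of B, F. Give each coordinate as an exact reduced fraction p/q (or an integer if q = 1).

B = (-3/2, -1/2)
F = (-35/3, -32/3)

1. F_x = -35/3  [F divides EG with EF:FG = 1/3:2/3]
2. F_y = -32/3  [F divides EG with EF:FG = 1/3:2/3]
   → F = (-35/3, -32/3)
3. B_x = -3/2  [line 65/3·x + -41/3·y + 77/3 = 0 ∩ |BE|² = 365/2]
4. B_y = -1/2  [line 65/3·x + -41/3·y + 77/3 = 0 ∩ |BE|² = 365/2]
   → B = (-3/2, -1/2)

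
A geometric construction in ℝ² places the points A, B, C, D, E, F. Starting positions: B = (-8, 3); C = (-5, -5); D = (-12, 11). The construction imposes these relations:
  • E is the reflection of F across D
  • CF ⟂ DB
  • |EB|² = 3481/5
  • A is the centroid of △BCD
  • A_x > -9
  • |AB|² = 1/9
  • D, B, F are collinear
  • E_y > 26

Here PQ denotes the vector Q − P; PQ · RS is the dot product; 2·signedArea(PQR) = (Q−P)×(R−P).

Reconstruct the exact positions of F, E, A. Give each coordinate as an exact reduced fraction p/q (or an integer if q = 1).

1. F_x = -21/5  [D, B, F are collinear ∩ CF ⟂ DB]
2. F_y = -23/5  [D, B, F are collinear ∩ CF ⟂ DB]
   → F = (-21/5, -23/5)
3. E_x = -99/5  [E is the reflection of F across D]
4. E_y = 133/5  [E is the reflection of F across D]
   → E = (-99/5, 133/5)
5. A_x = -25/3  [A is the centroid of △BCD]
6. A_y = 3  [A is the centroid of △BCD]
   → A = (-25/3, 3)

A = (-25/3, 3)
E = (-99/5, 133/5)
F = (-21/5, -23/5)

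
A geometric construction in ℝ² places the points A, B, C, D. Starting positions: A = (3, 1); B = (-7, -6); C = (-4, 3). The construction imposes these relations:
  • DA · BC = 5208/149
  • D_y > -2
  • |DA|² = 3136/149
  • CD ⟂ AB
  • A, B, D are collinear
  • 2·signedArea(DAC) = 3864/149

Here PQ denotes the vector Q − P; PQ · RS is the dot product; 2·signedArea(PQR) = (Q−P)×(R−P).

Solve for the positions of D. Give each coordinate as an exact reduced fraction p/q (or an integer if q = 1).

1. D_x = -113/149  [A, B, D are collinear ∩ CD ⟂ AB]
2. D_y = -243/149  [A, B, D are collinear ∩ CD ⟂ AB]
   → D = (-113/149, -243/149)

D = (-113/149, -243/149)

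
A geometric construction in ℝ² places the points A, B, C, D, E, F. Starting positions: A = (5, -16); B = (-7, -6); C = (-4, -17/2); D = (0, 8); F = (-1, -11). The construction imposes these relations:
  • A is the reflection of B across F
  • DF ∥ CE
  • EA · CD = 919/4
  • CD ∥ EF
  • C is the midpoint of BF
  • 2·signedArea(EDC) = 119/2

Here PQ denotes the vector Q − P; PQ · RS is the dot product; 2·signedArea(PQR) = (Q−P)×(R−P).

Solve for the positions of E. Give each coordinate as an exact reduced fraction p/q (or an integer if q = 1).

E = (-5, -55/2)

1. E_x = -5  [CD ∥ EF ∩ DF ∥ CE]
2. E_y = -55/2  [CD ∥ EF ∩ DF ∥ CE]
   → E = (-5, -55/2)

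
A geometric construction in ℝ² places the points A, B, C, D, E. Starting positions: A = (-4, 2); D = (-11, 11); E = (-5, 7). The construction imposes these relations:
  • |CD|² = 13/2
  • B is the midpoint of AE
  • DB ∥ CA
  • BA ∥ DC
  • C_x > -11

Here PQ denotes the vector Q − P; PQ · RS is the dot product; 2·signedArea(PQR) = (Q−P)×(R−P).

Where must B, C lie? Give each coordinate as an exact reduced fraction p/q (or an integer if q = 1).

B = (-9/2, 9/2)
C = (-21/2, 17/2)

1. B_x = -9/2  [B is the midpoint of AE]
2. B_y = 9/2  [B is the midpoint of AE]
   → B = (-9/2, 9/2)
3. C_x = -21/2  [DB ∥ CA ∩ BA ∥ DC]
4. C_y = 17/2  [DB ∥ CA ∩ BA ∥ DC]
   → C = (-21/2, 17/2)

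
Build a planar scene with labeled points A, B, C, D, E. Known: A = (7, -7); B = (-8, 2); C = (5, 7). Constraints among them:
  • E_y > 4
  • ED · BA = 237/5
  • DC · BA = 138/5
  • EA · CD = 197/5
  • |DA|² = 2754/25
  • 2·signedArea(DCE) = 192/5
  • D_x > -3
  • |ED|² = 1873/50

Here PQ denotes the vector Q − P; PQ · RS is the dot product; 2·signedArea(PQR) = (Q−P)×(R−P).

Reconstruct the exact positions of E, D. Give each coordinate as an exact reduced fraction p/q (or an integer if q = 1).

1. D_x = -2  [line -15·x + 9·y + -78/5 = 0 ∩ |DA|² = 2754/25]
2. D_y = -8/5  [line -15·x + 9·y + -78/5 = 0 ∩ |DA|² = 2754/25]
   → D = (-2, -8/5)
3. E_x = -3/2  [EA · CD = 197/5 ∩ ED · BA = 237/5]
4. E_y = 9/2  [EA · CD = 197/5 ∩ ED · BA = 237/5]
   → E = (-3/2, 9/2)

D = (-2, -8/5)
E = (-3/2, 9/2)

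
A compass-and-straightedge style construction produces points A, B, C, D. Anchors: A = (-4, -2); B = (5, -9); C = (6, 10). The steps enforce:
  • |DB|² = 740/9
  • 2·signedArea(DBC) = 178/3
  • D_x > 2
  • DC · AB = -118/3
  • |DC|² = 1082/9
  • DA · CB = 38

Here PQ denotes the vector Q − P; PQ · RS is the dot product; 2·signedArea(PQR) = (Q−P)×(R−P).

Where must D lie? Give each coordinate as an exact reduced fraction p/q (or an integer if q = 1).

1. D_x = 7/3  [2·signedArea(DBC) = 178/3 ∩ DA · CB = 38]
2. D_y = -1/3  [2·signedArea(DBC) = 178/3 ∩ DA · CB = 38]
   → D = (7/3, -1/3)

D = (7/3, -1/3)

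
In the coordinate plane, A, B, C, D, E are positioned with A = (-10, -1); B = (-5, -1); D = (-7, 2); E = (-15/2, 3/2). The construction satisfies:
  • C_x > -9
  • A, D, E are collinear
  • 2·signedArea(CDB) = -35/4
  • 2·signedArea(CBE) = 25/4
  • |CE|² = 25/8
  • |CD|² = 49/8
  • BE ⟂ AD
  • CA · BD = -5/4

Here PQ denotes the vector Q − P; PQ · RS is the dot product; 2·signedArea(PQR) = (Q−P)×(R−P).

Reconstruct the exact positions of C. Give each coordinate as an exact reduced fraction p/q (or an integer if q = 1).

1. C_x = -35/4  [2·signedArea(CDB) = -35/4 ∩ CA · BD = -5/4]
2. C_y = 1/4  [2·signedArea(CDB) = -35/4 ∩ CA · BD = -5/4]
   → C = (-35/4, 1/4)

C = (-35/4, 1/4)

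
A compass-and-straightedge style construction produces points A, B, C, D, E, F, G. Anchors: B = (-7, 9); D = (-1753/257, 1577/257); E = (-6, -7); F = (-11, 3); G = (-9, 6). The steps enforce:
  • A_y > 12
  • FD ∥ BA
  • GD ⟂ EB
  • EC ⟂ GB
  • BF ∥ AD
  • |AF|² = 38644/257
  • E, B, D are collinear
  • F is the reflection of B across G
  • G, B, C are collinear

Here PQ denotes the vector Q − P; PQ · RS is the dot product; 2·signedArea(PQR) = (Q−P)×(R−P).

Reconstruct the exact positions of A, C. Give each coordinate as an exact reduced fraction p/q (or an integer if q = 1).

A = (-725/257, 3119/257)
C = (-183/13, -21/13)

1. A_x = -725/257  [BF ∥ AD ∩ FD ∥ BA]
2. A_y = 3119/257  [BF ∥ AD ∩ FD ∥ BA]
   → A = (-725/257, 3119/257)
3. C_x = -183/13  [G, B, C are collinear ∩ EC ⟂ GB]
4. C_y = -21/13  [G, B, C are collinear ∩ EC ⟂ GB]
   → C = (-183/13, -21/13)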